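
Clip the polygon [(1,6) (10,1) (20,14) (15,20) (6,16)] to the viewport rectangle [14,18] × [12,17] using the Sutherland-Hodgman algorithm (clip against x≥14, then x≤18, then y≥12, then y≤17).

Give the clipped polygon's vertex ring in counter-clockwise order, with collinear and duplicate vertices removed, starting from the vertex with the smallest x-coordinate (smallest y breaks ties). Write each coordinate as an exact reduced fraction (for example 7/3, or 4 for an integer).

1. After x ≥ 14: [(14,31/5) (20,14) (15,20) (14,176/9)]
2. After x ≤ 18: [(14,31/5) (18,57/5) (18,82/5) (15,20) (14,176/9)]
3. After y ≥ 12: [(14,12) (18,12) (18,82/5) (15,20) (14,176/9)]
4. After y ≤ 17: [(14,17) (14,12) (18,12) (18,82/5) (35/2,17)]
5. Canonical ring: [(14,12) (18,12) (18,82/5) (35/2,17) (14,17)]

Clipped polygon: [(14,12) (18,12) (18,82/5) (35/2,17) (14,17)]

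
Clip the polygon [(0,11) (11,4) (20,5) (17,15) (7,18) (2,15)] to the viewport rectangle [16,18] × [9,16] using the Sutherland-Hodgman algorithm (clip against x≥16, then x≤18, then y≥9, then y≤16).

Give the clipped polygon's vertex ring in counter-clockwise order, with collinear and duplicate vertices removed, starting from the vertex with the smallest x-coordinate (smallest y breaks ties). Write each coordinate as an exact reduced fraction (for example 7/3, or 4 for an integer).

1. After x ≥ 16: [(16,41/9) (20,5) (17,15) (16,153/10)]
2. After x ≤ 18: [(16,41/9) (18,43/9) (18,35/3) (17,15) (16,153/10)]
3. After y ≥ 9: [(16,9) (18,9) (18,35/3) (17,15) (16,153/10)]
4. After y ≤ 16: [(16,9) (18,9) (18,35/3) (17,15) (16,153/10)]
5. Canonical ring: [(16,9) (18,9) (18,35/3) (17,15) (16,153/10)]

Clipped polygon: [(16,9) (18,9) (18,35/3) (17,15) (16,153/10)]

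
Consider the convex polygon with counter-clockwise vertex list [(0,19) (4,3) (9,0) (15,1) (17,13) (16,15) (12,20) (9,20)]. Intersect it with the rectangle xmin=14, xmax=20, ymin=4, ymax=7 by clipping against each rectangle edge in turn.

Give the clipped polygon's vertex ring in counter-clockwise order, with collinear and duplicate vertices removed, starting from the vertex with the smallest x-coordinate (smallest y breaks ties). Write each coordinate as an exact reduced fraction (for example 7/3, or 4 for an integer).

1. After x ≥ 14: [(14,5/6) (15,1) (17,13) (16,15) (14,35/2)]
2. After x ≤ 20: [(14,5/6) (15,1) (17,13) (16,15) (14,35/2)]
3. After y ≥ 4: [(14,4) (31/2,4) (17,13) (16,15) (14,35/2)]
4. After y ≤ 7: [(14,7) (14,4) (31/2,4) (16,7)]
5. Canonical ring: [(14,4) (31/2,4) (16,7) (14,7)]

Clipped polygon: [(14,4) (31/2,4) (16,7) (14,7)]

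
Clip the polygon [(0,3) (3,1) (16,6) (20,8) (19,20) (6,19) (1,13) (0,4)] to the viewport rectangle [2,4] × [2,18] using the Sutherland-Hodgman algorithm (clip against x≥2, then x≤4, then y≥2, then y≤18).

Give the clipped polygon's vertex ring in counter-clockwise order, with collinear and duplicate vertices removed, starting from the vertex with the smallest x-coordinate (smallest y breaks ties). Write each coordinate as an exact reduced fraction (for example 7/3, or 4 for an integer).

Clipped polygon: [(2,2) (4,2) (4,83/5) (2,71/5)]

1. After x ≥ 2: [(2,5/3) (3,1) (16,6) (20,8) (19,20) (6,19) (2,71/5)]
2. After x ≤ 4: [(2,5/3) (3,1) (4,18/13) (4,83/5) (2,71/5)]
3. After y ≥ 2: [(2,2) (4,2) (4,83/5) (2,71/5)]
4. After y ≤ 18: [(2,2) (4,2) (4,83/5) (2,71/5)]
5. Canonical ring: [(2,2) (4,2) (4,83/5) (2,71/5)]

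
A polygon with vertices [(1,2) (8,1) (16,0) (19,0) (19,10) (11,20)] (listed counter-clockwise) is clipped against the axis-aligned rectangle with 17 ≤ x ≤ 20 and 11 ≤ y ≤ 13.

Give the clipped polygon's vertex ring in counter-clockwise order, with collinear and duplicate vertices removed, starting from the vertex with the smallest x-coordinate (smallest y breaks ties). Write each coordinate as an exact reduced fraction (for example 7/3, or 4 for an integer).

Clipped polygon: [(17,11) (91/5,11) (17,25/2)]

1. After x ≥ 17: [(17,0) (19,0) (19,10) (17,25/2)]
2. After x ≤ 20: [(17,0) (19,0) (19,10) (17,25/2)]
3. After y ≥ 11: [(17,11) (91/5,11) (17,25/2)]
4. After y ≤ 13: [(17,11) (91/5,11) (17,25/2)]
5. Canonical ring: [(17,11) (91/5,11) (17,25/2)]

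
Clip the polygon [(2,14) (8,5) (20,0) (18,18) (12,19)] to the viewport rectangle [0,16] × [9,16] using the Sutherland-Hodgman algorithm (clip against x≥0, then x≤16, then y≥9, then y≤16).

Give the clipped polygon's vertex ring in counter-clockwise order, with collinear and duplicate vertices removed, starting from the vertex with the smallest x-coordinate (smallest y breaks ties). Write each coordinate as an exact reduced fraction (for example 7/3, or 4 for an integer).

Clipped polygon: [(2,14) (16/3,9) (16,9) (16,16) (6,16)]

1. After x ≥ 0: [(2,14) (8,5) (20,0) (18,18) (12,19)]
2. After x ≤ 16: [(2,14) (8,5) (16,5/3) (16,55/3) (12,19)]
3. After y ≥ 9: [(2,14) (16/3,9) (16,9) (16,55/3) (12,19)]
4. After y ≤ 16: [(6,16) (2,14) (16/3,9) (16,9) (16,16)]
5. Canonical ring: [(2,14) (16/3,9) (16,9) (16,16) (6,16)]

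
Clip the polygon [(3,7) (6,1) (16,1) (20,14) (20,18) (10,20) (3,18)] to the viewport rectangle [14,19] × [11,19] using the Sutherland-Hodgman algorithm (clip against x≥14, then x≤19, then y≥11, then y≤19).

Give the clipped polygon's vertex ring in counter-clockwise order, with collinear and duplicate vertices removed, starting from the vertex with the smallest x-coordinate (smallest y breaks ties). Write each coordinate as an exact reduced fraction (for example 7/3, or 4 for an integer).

Clipped polygon: [(14,11) (19,11) (19,91/5) (15,19) (14,19)]

1. After x ≥ 14: [(14,1) (16,1) (20,14) (20,18) (14,96/5)]
2. After x ≤ 19: [(14,1) (16,1) (19,43/4) (19,91/5) (14,96/5)]
3. After y ≥ 11: [(14,11) (19,11) (19,91/5) (14,96/5)]
4. After y ≤ 19: [(14,19) (14,11) (19,11) (19,91/5) (15,19)]
5. Canonical ring: [(14,11) (19,11) (19,91/5) (15,19) (14,19)]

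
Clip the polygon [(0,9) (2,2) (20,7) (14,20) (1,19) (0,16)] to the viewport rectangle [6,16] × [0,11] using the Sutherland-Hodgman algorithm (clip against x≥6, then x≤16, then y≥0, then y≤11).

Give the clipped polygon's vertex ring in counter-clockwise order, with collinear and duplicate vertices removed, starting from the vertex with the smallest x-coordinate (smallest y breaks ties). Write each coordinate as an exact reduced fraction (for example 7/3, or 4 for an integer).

1. After x ≥ 6: [(6,28/9) (20,7) (14,20) (6,252/13)]
2. After x ≤ 16: [(6,28/9) (16,53/9) (16,47/3) (14,20) (6,252/13)]
3. After y ≥ 0: [(6,28/9) (16,53/9) (16,47/3) (14,20) (6,252/13)]
4. After y ≤ 11: [(6,11) (6,28/9) (16,53/9) (16,11)]
5. Canonical ring: [(6,28/9) (16,53/9) (16,11) (6,11)]

Clipped polygon: [(6,28/9) (16,53/9) (16,11) (6,11)]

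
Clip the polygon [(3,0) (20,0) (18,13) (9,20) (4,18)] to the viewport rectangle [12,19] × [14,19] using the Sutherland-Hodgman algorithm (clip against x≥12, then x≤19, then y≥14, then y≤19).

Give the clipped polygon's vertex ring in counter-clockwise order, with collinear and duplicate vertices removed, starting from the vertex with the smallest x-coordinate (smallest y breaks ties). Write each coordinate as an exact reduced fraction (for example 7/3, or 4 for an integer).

1. After x ≥ 12: [(12,0) (20,0) (18,13) (12,53/3)]
2. After x ≤ 19: [(12,0) (19,0) (19,13/2) (18,13) (12,53/3)]
3. After y ≥ 14: [(12,14) (117/7,14) (12,53/3)]
4. After y ≤ 19: [(12,14) (117/7,14) (12,53/3)]
5. Canonical ring: [(12,14) (117/7,14) (12,53/3)]

Clipped polygon: [(12,14) (117/7,14) (12,53/3)]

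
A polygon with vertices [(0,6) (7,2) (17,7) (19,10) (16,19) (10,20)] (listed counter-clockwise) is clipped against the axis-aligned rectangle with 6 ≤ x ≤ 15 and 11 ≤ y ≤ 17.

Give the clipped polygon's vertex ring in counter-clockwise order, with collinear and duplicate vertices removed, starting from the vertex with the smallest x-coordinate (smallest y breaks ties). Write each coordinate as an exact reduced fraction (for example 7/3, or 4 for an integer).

1. After x ≥ 6: [(6,72/5) (6,18/7) (7,2) (17,7) (19,10) (16,19) (10,20)]
2. After x ≤ 15: [(6,72/5) (6,18/7) (7,2) (15,6) (15,115/6) (10,20)]
3. After y ≥ 11: [(6,72/5) (6,11) (15,11) (15,115/6) (10,20)]
4. After y ≤ 17: [(55/7,17) (6,72/5) (6,11) (15,11) (15,17)]
5. Canonical ring: [(6,11) (15,11) (15,17) (55/7,17) (6,72/5)]

Clipped polygon: [(6,11) (15,11) (15,17) (55/7,17) (6,72/5)]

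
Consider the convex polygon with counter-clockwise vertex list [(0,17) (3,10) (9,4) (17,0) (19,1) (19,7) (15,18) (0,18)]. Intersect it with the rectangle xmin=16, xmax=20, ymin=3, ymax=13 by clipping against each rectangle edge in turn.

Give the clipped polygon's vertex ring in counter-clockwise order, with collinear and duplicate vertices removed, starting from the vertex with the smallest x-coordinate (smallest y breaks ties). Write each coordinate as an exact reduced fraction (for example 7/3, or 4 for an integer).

1. After x ≥ 16: [(16,1/2) (17,0) (19,1) (19,7) (16,61/4)]
2. After x ≤ 20: [(16,1/2) (17,0) (19,1) (19,7) (16,61/4)]
3. After y ≥ 3: [(16,3) (19,3) (19,7) (16,61/4)]
4. After y ≤ 13: [(16,13) (16,3) (19,3) (19,7) (185/11,13)]
5. Canonical ring: [(16,3) (19,3) (19,7) (185/11,13) (16,13)]

Clipped polygon: [(16,3) (19,3) (19,7) (185/11,13) (16,13)]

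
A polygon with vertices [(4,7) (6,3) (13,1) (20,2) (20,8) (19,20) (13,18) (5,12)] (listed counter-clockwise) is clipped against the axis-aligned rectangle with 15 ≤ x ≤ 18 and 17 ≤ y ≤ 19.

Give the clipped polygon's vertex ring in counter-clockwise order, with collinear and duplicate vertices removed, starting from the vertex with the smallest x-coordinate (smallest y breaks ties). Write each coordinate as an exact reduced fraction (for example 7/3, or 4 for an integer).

Clipped polygon: [(15,17) (18,17) (18,19) (16,19) (15,56/3)]

1. After x ≥ 15: [(15,9/7) (20,2) (20,8) (19,20) (15,56/3)]
2. After x ≤ 18: [(15,9/7) (18,12/7) (18,59/3) (15,56/3)]
3. After y ≥ 17: [(15,17) (18,17) (18,59/3) (15,56/3)]
4. After y ≤ 19: [(15,17) (18,17) (18,19) (16,19) (15,56/3)]
5. Canonical ring: [(15,17) (18,17) (18,19) (16,19) (15,56/3)]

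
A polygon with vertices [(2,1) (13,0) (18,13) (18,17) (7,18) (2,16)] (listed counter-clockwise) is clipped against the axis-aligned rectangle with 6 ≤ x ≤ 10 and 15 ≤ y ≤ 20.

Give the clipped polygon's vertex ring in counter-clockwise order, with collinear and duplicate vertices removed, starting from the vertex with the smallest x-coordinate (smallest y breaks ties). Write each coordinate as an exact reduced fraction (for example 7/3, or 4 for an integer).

1. After x ≥ 6: [(6,7/11) (13,0) (18,13) (18,17) (7,18) (6,88/5)]
2. After x ≤ 10: [(6,7/11) (10,3/11) (10,195/11) (7,18) (6,88/5)]
3. After y ≥ 15: [(6,15) (10,15) (10,195/11) (7,18) (6,88/5)]
4. After y ≤ 20: [(6,15) (10,15) (10,195/11) (7,18) (6,88/5)]
5. Canonical ring: [(6,15) (10,15) (10,195/11) (7,18) (6,88/5)]

Clipped polygon: [(6,15) (10,15) (10,195/11) (7,18) (6,88/5)]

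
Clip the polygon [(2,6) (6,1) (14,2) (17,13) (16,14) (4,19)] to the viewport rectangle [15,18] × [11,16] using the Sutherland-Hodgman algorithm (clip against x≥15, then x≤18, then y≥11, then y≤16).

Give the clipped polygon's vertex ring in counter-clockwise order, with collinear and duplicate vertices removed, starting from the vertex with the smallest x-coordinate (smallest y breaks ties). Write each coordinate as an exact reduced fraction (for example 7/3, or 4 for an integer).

1. After x ≥ 15: [(15,17/3) (17,13) (16,14) (15,173/12)]
2. After x ≤ 18: [(15,17/3) (17,13) (16,14) (15,173/12)]
3. After y ≥ 11: [(15,11) (181/11,11) (17,13) (16,14) (15,173/12)]
4. After y ≤ 16: [(15,11) (181/11,11) (17,13) (16,14) (15,173/12)]
5. Canonical ring: [(15,11) (181/11,11) (17,13) (16,14) (15,173/12)]

Clipped polygon: [(15,11) (181/11,11) (17,13) (16,14) (15,173/12)]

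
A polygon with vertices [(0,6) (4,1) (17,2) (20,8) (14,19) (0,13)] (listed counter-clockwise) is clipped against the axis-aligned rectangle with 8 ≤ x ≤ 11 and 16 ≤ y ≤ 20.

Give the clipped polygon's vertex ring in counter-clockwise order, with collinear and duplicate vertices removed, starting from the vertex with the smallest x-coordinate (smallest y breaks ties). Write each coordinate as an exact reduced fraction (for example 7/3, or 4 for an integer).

1. After x ≥ 8: [(8,17/13) (17,2) (20,8) (14,19) (8,115/7)]
2. After x ≤ 11: [(8,17/13) (11,20/13) (11,124/7) (8,115/7)]
3. After y ≥ 16: [(8,16) (11,16) (11,124/7) (8,115/7)]
4. After y ≤ 20: [(8,16) (11,16) (11,124/7) (8,115/7)]
5. Canonical ring: [(8,16) (11,16) (11,124/7) (8,115/7)]

Clipped polygon: [(8,16) (11,16) (11,124/7) (8,115/7)]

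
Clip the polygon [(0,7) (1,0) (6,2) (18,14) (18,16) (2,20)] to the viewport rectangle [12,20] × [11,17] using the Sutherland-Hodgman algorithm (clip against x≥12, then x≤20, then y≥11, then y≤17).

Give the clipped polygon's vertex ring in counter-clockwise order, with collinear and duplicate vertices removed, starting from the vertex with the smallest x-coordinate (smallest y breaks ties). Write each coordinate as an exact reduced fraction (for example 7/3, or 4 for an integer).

1. After x ≥ 12: [(12,8) (18,14) (18,16) (12,35/2)]
2. After x ≤ 20: [(12,8) (18,14) (18,16) (12,35/2)]
3. After y ≥ 11: [(12,11) (15,11) (18,14) (18,16) (12,35/2)]
4. After y ≤ 17: [(12,17) (12,11) (15,11) (18,14) (18,16) (14,17)]
5. Canonical ring: [(12,11) (15,11) (18,14) (18,16) (14,17) (12,17)]

Clipped polygon: [(12,11) (15,11) (18,14) (18,16) (14,17) (12,17)]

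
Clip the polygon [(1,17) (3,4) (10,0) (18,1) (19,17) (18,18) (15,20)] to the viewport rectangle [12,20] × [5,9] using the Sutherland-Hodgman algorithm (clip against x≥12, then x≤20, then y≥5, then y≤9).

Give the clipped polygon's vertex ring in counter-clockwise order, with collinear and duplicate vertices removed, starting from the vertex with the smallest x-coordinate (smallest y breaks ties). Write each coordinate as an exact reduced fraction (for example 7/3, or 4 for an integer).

1. After x ≥ 12: [(12,271/14) (12,1/4) (18,1) (19,17) (18,18) (15,20)]
2. After x ≤ 20: [(12,271/14) (12,1/4) (18,1) (19,17) (18,18) (15,20)]
3. After y ≥ 5: [(12,271/14) (12,5) (73/4,5) (19,17) (18,18) (15,20)]
4. After y ≤ 9: [(12,9) (12,5) (73/4,5) (37/2,9)]
5. Canonical ring: [(12,5) (73/4,5) (37/2,9) (12,9)]

Clipped polygon: [(12,5) (73/4,5) (37/2,9) (12,9)]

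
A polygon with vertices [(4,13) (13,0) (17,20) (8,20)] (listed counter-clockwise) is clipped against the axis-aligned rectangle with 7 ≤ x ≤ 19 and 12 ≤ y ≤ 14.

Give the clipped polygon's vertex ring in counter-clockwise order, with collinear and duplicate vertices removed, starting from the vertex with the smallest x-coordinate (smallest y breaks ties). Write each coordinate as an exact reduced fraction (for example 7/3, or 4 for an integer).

Clipped polygon: [(7,12) (77/5,12) (79/5,14) (7,14)]

1. After x ≥ 7: [(7,73/4) (7,26/3) (13,0) (17,20) (8,20)]
2. After x ≤ 19: [(7,73/4) (7,26/3) (13,0) (17,20) (8,20)]
3. After y ≥ 12: [(7,73/4) (7,12) (77/5,12) (17,20) (8,20)]
4. After y ≤ 14: [(7,14) (7,12) (77/5,12) (79/5,14)]
5. Canonical ring: [(7,12) (77/5,12) (79/5,14) (7,14)]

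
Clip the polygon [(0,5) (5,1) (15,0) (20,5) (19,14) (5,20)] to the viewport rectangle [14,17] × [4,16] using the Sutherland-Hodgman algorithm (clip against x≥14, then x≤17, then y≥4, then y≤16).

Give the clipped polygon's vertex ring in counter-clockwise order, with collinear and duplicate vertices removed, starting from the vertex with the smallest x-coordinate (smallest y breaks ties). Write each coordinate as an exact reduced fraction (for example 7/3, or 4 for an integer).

1. After x ≥ 14: [(14,1/10) (15,0) (20,5) (19,14) (14,113/7)]
2. After x ≤ 17: [(14,1/10) (15,0) (17,2) (17,104/7) (14,113/7)]
3. After y ≥ 4: [(14,4) (17,4) (17,104/7) (14,113/7)]
4. After y ≤ 16: [(14,16) (14,4) (17,4) (17,104/7) (43/3,16)]
5. Canonical ring: [(14,4) (17,4) (17,104/7) (43/3,16) (14,16)]

Clipped polygon: [(14,4) (17,4) (17,104/7) (43/3,16) (14,16)]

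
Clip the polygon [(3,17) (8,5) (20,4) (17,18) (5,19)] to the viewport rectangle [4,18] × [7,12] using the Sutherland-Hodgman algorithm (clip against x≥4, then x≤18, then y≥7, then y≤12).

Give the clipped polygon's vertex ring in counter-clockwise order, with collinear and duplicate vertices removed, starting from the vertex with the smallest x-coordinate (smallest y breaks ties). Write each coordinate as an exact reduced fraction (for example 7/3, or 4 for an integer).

Clipped polygon: [(61/12,12) (43/6,7) (18,7) (18,12)]

1. After x ≥ 4: [(4,18) (4,73/5) (8,5) (20,4) (17,18) (5,19)]
2. After x ≤ 18: [(4,18) (4,73/5) (8,5) (18,25/6) (18,40/3) (17,18) (5,19)]
3. After y ≥ 7: [(4,18) (4,73/5) (43/6,7) (18,7) (18,40/3) (17,18) (5,19)]
4. After y ≤ 12: [(61/12,12) (43/6,7) (18,7) (18,12)]
5. Canonical ring: [(61/12,12) (43/6,7) (18,7) (18,12)]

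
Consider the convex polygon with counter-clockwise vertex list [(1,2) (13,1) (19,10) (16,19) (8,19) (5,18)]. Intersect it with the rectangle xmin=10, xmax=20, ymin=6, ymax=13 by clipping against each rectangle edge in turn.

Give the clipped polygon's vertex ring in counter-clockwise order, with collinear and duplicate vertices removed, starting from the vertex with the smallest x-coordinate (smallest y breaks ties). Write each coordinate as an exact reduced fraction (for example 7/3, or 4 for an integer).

Clipped polygon: [(10,6) (49/3,6) (19,10) (18,13) (10,13)]

1. After x ≥ 10: [(10,5/4) (13,1) (19,10) (16,19) (10,19)]
2. After x ≤ 20: [(10,5/4) (13,1) (19,10) (16,19) (10,19)]
3. After y ≥ 6: [(10,6) (49/3,6) (19,10) (16,19) (10,19)]
4. After y ≤ 13: [(10,13) (10,6) (49/3,6) (19,10) (18,13)]
5. Canonical ring: [(10,6) (49/3,6) (19,10) (18,13) (10,13)]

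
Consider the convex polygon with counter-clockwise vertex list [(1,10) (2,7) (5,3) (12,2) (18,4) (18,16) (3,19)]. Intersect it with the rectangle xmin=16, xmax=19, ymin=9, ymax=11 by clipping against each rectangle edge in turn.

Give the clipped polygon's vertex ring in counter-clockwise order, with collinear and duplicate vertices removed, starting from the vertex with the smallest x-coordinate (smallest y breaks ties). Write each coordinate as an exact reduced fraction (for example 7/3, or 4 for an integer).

Clipped polygon: [(16,9) (18,9) (18,11) (16,11)]

1. After x ≥ 16: [(16,10/3) (18,4) (18,16) (16,82/5)]
2. After x ≤ 19: [(16,10/3) (18,4) (18,16) (16,82/5)]
3. After y ≥ 9: [(16,9) (18,9) (18,16) (16,82/5)]
4. After y ≤ 11: [(16,11) (16,9) (18,9) (18,11)]
5. Canonical ring: [(16,9) (18,9) (18,11) (16,11)]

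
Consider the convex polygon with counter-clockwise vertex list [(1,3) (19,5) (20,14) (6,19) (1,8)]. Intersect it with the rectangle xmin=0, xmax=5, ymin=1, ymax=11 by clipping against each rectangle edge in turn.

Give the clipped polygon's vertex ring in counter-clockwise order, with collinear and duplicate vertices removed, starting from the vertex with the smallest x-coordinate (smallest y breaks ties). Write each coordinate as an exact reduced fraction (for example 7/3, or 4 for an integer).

Clipped polygon: [(1,3) (5,31/9) (5,11) (26/11,11) (1,8)]

1. After x ≥ 0: [(1,3) (19,5) (20,14) (6,19) (1,8)]
2. After x ≤ 5: [(1,3) (5,31/9) (5,84/5) (1,8)]
3. After y ≥ 1: [(1,3) (5,31/9) (5,84/5) (1,8)]
4. After y ≤ 11: [(1,3) (5,31/9) (5,11) (26/11,11) (1,8)]
5. Canonical ring: [(1,3) (5,31/9) (5,11) (26/11,11) (1,8)]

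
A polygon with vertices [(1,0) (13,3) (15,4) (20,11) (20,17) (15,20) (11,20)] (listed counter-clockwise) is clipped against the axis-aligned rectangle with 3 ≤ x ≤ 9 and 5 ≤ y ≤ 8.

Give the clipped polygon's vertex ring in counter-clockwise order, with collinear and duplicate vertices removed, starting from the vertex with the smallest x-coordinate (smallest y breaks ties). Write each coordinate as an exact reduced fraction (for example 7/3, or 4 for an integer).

Clipped polygon: [(7/2,5) (9,5) (9,8) (5,8)]

1. After x ≥ 3: [(3,4) (3,1/2) (13,3) (15,4) (20,11) (20,17) (15,20) (11,20)]
2. After x ≤ 9: [(9,16) (3,4) (3,1/2) (9,2)]
3. After y ≥ 5: [(9,5) (9,16) (7/2,5)]
4. After y ≤ 8: [(9,5) (9,8) (5,8) (7/2,5)]
5. Canonical ring: [(7/2,5) (9,5) (9,8) (5,8)]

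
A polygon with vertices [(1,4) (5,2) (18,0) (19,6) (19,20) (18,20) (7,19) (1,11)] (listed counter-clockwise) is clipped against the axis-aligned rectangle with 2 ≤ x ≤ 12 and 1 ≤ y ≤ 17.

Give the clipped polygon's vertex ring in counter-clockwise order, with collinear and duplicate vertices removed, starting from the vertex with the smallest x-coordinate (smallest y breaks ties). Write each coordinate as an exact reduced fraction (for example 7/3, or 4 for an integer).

1. After x ≥ 2: [(2,7/2) (5,2) (18,0) (19,6) (19,20) (18,20) (7,19) (2,37/3)]
2. After x ≤ 12: [(2,7/2) (5,2) (12,12/13) (12,214/11) (7,19) (2,37/3)]
3. After y ≥ 1: [(2,7/2) (5,2) (23/2,1) (12,1) (12,214/11) (7,19) (2,37/3)]
4. After y ≤ 17: [(2,7/2) (5,2) (23/2,1) (12,1) (12,17) (11/2,17) (2,37/3)]
5. Canonical ring: [(2,7/2) (5,2) (23/2,1) (12,1) (12,17) (11/2,17) (2,37/3)]

Clipped polygon: [(2,7/2) (5,2) (23/2,1) (12,1) (12,17) (11/2,17) (2,37/3)]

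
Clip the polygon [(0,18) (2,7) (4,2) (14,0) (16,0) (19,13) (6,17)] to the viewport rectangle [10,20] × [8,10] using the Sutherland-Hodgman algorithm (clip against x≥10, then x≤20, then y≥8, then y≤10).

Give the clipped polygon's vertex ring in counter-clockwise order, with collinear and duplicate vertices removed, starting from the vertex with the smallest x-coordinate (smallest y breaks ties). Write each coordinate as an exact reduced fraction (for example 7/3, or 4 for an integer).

Clipped polygon: [(10,8) (232/13,8) (238/13,10) (10,10)]

1. After x ≥ 10: [(10,4/5) (14,0) (16,0) (19,13) (10,205/13)]
2. After x ≤ 20: [(10,4/5) (14,0) (16,0) (19,13) (10,205/13)]
3. After y ≥ 8: [(10,8) (232/13,8) (19,13) (10,205/13)]
4. After y ≤ 10: [(10,10) (10,8) (232/13,8) (238/13,10)]
5. Canonical ring: [(10,8) (232/13,8) (238/13,10) (10,10)]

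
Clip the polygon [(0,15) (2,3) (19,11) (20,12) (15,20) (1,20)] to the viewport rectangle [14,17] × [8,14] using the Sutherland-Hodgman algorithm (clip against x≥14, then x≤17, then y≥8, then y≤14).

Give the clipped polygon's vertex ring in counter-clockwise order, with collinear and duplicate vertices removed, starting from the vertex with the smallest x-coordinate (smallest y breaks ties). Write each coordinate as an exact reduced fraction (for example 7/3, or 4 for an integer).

1. After x ≥ 14: [(14,147/17) (19,11) (20,12) (15,20) (14,20)]
2. After x ≤ 17: [(14,147/17) (17,171/17) (17,84/5) (15,20) (14,20)]
3. After y ≥ 8: [(14,147/17) (17,171/17) (17,84/5) (15,20) (14,20)]
4. After y ≤ 14: [(14,14) (14,147/17) (17,171/17) (17,14)]
5. Canonical ring: [(14,147/17) (17,171/17) (17,14) (14,14)]

Clipped polygon: [(14,147/17) (17,171/17) (17,14) (14,14)]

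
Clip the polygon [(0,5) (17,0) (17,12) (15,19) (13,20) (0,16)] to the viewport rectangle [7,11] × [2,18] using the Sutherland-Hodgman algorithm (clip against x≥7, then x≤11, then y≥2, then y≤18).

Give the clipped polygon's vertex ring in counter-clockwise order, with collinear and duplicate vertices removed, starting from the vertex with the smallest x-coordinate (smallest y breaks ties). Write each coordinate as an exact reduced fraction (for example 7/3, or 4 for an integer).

1. After x ≥ 7: [(7,50/17) (17,0) (17,12) (15,19) (13,20) (7,236/13)]
2. After x ≤ 11: [(7,50/17) (11,30/17) (11,252/13) (7,236/13)]
3. After y ≥ 2: [(7,50/17) (51/5,2) (11,2) (11,252/13) (7,236/13)]
4. After y ≤ 18: [(7,18) (7,50/17) (51/5,2) (11,2) (11,18)]
5. Canonical ring: [(7,50/17) (51/5,2) (11,2) (11,18) (7,18)]

Clipped polygon: [(7,50/17) (51/5,2) (11,2) (11,18) (7,18)]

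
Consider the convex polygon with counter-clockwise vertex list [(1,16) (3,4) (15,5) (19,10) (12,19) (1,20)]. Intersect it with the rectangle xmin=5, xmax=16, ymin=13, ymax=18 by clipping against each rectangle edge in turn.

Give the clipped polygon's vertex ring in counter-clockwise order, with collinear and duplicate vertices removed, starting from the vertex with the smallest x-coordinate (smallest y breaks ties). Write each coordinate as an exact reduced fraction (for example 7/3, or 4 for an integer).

Clipped polygon: [(5,13) (16,13) (16,97/7) (115/9,18) (5,18)]

1. After x ≥ 5: [(5,25/6) (15,5) (19,10) (12,19) (5,216/11)]
2. After x ≤ 16: [(5,25/6) (15,5) (16,25/4) (16,97/7) (12,19) (5,216/11)]
3. After y ≥ 13: [(5,13) (16,13) (16,97/7) (12,19) (5,216/11)]
4. After y ≤ 18: [(5,18) (5,13) (16,13) (16,97/7) (115/9,18)]
5. Canonical ring: [(5,13) (16,13) (16,97/7) (115/9,18) (5,18)]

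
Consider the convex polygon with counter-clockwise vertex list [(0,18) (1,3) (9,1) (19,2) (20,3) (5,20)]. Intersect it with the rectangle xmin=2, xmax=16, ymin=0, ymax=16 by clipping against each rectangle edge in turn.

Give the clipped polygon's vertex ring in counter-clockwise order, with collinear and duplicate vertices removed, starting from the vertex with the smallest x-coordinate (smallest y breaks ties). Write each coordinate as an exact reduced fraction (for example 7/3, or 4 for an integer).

Clipped polygon: [(2,11/4) (9,1) (16,17/10) (16,113/15) (145/17,16) (2,16)]

1. After x ≥ 2: [(2,94/5) (2,11/4) (9,1) (19,2) (20,3) (5,20)]
2. After x ≤ 16: [(2,94/5) (2,11/4) (9,1) (16,17/10) (16,113/15) (5,20)]
3. After y ≥ 0: [(2,94/5) (2,11/4) (9,1) (16,17/10) (16,113/15) (5,20)]
4. After y ≤ 16: [(2,16) (2,11/4) (9,1) (16,17/10) (16,113/15) (145/17,16)]
5. Canonical ring: [(2,11/4) (9,1) (16,17/10) (16,113/15) (145/17,16) (2,16)]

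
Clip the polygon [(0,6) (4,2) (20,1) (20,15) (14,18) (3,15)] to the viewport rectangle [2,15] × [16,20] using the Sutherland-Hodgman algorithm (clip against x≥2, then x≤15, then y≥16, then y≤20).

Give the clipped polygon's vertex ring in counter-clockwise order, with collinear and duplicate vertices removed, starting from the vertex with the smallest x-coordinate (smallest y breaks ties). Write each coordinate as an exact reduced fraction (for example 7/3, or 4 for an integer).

Clipped polygon: [(20/3,16) (15,16) (15,35/2) (14,18)]

1. After x ≥ 2: [(2,12) (2,4) (4,2) (20,1) (20,15) (14,18) (3,15)]
2. After x ≤ 15: [(2,12) (2,4) (4,2) (15,21/16) (15,35/2) (14,18) (3,15)]
3. After y ≥ 16: [(15,16) (15,35/2) (14,18) (20/3,16)]
4. After y ≤ 20: [(15,16) (15,35/2) (14,18) (20/3,16)]
5. Canonical ring: [(20/3,16) (15,16) (15,35/2) (14,18)]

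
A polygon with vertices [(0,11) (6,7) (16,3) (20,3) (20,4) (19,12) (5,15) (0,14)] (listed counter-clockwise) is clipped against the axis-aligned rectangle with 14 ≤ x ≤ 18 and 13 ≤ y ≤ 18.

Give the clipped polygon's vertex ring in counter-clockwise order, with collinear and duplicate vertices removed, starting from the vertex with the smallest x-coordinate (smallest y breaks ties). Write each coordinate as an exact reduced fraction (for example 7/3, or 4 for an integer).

Clipped polygon: [(14,13) (43/3,13) (14,183/14)]

1. After x ≥ 14: [(14,19/5) (16,3) (20,3) (20,4) (19,12) (14,183/14)]
2. After x ≤ 18: [(14,19/5) (16,3) (18,3) (18,171/14) (14,183/14)]
3. After y ≥ 13: [(14,13) (43/3,13) (14,183/14)]
4. After y ≤ 18: [(14,13) (43/3,13) (14,183/14)]
5. Canonical ring: [(14,13) (43/3,13) (14,183/14)]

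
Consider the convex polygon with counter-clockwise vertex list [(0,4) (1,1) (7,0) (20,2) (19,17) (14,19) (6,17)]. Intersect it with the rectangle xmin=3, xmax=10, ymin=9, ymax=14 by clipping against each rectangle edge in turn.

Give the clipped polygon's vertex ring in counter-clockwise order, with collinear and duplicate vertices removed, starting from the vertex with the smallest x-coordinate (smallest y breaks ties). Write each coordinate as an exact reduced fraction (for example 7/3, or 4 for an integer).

1. After x ≥ 3: [(3,21/2) (3,2/3) (7,0) (20,2) (19,17) (14,19) (6,17)]
2. After x ≤ 10: [(3,21/2) (3,2/3) (7,0) (10,6/13) (10,18) (6,17)]
3. After y ≥ 9: [(3,21/2) (3,9) (10,9) (10,18) (6,17)]
4. After y ≤ 14: [(60/13,14) (3,21/2) (3,9) (10,9) (10,14)]
5. Canonical ring: [(3,9) (10,9) (10,14) (60/13,14) (3,21/2)]

Clipped polygon: [(3,9) (10,9) (10,14) (60/13,14) (3,21/2)]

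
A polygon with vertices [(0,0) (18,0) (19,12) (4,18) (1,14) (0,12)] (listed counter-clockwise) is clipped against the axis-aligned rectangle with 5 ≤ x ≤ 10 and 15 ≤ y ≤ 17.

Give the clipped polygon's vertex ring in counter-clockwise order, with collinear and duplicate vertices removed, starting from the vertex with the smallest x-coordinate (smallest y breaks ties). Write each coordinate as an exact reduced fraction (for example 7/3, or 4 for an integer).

1. After x ≥ 5: [(5,0) (18,0) (19,12) (5,88/5)]
2. After x ≤ 10: [(5,0) (10,0) (10,78/5) (5,88/5)]
3. After y ≥ 15: [(5,15) (10,15) (10,78/5) (5,88/5)]
4. After y ≤ 17: [(5,17) (5,15) (10,15) (10,78/5) (13/2,17)]
5. Canonical ring: [(5,15) (10,15) (10,78/5) (13/2,17) (5,17)]

Clipped polygon: [(5,15) (10,15) (10,78/5) (13/2,17) (5,17)]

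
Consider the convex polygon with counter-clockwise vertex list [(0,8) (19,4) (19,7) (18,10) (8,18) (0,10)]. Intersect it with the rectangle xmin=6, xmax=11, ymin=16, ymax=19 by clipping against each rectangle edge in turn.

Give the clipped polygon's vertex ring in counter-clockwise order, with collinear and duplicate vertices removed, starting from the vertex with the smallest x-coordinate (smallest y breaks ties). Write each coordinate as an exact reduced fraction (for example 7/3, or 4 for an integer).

1. After x ≥ 6: [(6,128/19) (19,4) (19,7) (18,10) (8,18) (6,16)]
2. After x ≤ 11: [(6,128/19) (11,108/19) (11,78/5) (8,18) (6,16)]
3. After y ≥ 16: [(6,16) (21/2,16) (8,18) (6,16)]
4. After y ≤ 19: [(6,16) (21/2,16) (8,18) (6,16)]
5. Canonical ring: [(6,16) (21/2,16) (8,18)]

Clipped polygon: [(6,16) (21/2,16) (8,18)]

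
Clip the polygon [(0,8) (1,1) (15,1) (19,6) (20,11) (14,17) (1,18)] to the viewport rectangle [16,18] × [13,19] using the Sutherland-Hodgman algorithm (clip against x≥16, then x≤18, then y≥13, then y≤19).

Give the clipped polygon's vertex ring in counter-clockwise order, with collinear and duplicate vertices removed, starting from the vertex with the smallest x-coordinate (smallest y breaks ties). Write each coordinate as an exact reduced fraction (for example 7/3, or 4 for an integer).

1. After x ≥ 16: [(16,9/4) (19,6) (20,11) (16,15)]
2. After x ≤ 18: [(16,9/4) (18,19/4) (18,13) (16,15)]
3. After y ≥ 13: [(16,13) (18,13) (18,13) (16,15)]
4. After y ≤ 19: [(16,13) (18,13) (18,13) (16,15)]
5. Canonical ring: [(16,13) (18,13) (16,15)]

Clipped polygon: [(16,13) (18,13) (16,15)]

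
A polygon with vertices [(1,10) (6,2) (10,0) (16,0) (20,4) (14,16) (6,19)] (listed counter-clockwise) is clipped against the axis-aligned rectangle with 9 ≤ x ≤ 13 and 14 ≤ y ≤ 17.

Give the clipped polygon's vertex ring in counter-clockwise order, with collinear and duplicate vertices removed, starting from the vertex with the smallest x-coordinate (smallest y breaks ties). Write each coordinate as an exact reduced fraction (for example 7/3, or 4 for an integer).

1. After x ≥ 9: [(9,1/2) (10,0) (16,0) (20,4) (14,16) (9,143/8)]
2. After x ≤ 13: [(9,1/2) (10,0) (13,0) (13,131/8) (9,143/8)]
3. After y ≥ 14: [(9,14) (13,14) (13,131/8) (9,143/8)]
4. After y ≤ 17: [(9,17) (9,14) (13,14) (13,131/8) (34/3,17)]
5. Canonical ring: [(9,14) (13,14) (13,131/8) (34/3,17) (9,17)]

Clipped polygon: [(9,14) (13,14) (13,131/8) (34/3,17) (9,17)]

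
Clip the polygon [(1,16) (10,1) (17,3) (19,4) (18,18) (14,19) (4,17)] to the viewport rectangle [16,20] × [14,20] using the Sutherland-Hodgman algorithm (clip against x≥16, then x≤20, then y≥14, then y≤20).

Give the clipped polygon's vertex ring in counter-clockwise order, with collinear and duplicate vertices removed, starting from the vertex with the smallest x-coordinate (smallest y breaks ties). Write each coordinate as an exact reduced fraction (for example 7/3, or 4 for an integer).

Clipped polygon: [(16,14) (128/7,14) (18,18) (16,37/2)]

1. After x ≥ 16: [(16,19/7) (17,3) (19,4) (18,18) (16,37/2)]
2. After x ≤ 20: [(16,19/7) (17,3) (19,4) (18,18) (16,37/2)]
3. After y ≥ 14: [(16,14) (128/7,14) (18,18) (16,37/2)]
4. After y ≤ 20: [(16,14) (128/7,14) (18,18) (16,37/2)]
5. Canonical ring: [(16,14) (128/7,14) (18,18) (16,37/2)]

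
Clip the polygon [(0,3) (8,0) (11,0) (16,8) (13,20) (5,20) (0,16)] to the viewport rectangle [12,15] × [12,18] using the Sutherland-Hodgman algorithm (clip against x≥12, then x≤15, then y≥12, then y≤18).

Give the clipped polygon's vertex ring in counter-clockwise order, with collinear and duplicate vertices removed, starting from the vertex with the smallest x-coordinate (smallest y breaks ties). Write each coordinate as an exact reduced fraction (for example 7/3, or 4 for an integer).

1. After x ≥ 12: [(12,8/5) (16,8) (13,20) (12,20)]
2. After x ≤ 15: [(12,8/5) (15,32/5) (15,12) (13,20) (12,20)]
3. After y ≥ 12: [(12,12) (15,12) (15,12) (13,20) (12,20)]
4. After y ≤ 18: [(12,18) (12,12) (15,12) (15,12) (27/2,18)]
5. Canonical ring: [(12,12) (15,12) (27/2,18) (12,18)]

Clipped polygon: [(12,12) (15,12) (27/2,18) (12,18)]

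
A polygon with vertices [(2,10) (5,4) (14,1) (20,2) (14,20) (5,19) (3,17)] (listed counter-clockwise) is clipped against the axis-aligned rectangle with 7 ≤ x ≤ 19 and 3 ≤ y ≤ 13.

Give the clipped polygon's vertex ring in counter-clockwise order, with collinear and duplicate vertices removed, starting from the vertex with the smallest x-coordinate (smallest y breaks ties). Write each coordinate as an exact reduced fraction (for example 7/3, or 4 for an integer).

Clipped polygon: [(7,10/3) (8,3) (19,3) (19,5) (49/3,13) (7,13)]

1. After x ≥ 7: [(7,10/3) (14,1) (20,2) (14,20) (7,173/9)]
2. After x ≤ 19: [(7,10/3) (14,1) (19,11/6) (19,5) (14,20) (7,173/9)]
3. After y ≥ 3: [(7,10/3) (8,3) (19,3) (19,5) (14,20) (7,173/9)]
4. After y ≤ 13: [(7,13) (7,10/3) (8,3) (19,3) (19,5) (49/3,13)]
5. Canonical ring: [(7,10/3) (8,3) (19,3) (19,5) (49/3,13) (7,13)]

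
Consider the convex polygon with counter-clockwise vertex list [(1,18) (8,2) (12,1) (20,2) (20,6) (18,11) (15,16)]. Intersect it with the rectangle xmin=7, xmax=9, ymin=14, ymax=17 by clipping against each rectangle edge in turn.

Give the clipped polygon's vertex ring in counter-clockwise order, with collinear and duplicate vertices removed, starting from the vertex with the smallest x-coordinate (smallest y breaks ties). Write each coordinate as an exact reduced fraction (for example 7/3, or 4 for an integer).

1. After x ≥ 7: [(7,120/7) (7,30/7) (8,2) (12,1) (20,2) (20,6) (18,11) (15,16)]
2. After x ≤ 9: [(9,118/7) (7,120/7) (7,30/7) (8,2) (9,7/4)]
3. After y ≥ 14: [(9,14) (9,118/7) (7,120/7) (7,14)]
4. After y ≤ 17: [(9,14) (9,118/7) (8,17) (7,17) (7,14)]
5. Canonical ring: [(7,14) (9,14) (9,118/7) (8,17) (7,17)]

Clipped polygon: [(7,14) (9,14) (9,118/7) (8,17) (7,17)]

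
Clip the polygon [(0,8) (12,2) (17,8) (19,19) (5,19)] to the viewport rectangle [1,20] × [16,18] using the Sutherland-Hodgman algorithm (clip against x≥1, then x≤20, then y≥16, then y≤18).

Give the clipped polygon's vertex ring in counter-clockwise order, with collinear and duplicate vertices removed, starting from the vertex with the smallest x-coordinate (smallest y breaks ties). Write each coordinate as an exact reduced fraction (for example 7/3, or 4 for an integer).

1. After x ≥ 1: [(1,51/5) (1,15/2) (12,2) (17,8) (19,19) (5,19)]
2. After x ≤ 20: [(1,51/5) (1,15/2) (12,2) (17,8) (19,19) (5,19)]
3. After y ≥ 16: [(40/11,16) (203/11,16) (19,19) (5,19)]
4. After y ≤ 18: [(50/11,18) (40/11,16) (203/11,16) (207/11,18)]
5. Canonical ring: [(40/11,16) (203/11,16) (207/11,18) (50/11,18)]

Clipped polygon: [(40/11,16) (203/11,16) (207/11,18) (50/11,18)]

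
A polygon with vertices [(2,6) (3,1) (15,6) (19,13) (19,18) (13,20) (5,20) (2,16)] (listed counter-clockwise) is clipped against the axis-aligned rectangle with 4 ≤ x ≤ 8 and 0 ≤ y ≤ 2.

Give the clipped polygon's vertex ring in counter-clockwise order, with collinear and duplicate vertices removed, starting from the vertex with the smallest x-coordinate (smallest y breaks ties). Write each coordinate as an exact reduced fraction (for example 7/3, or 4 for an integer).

Clipped polygon: [(4,17/12) (27/5,2) (4,2)]

1. After x ≥ 4: [(4,17/12) (15,6) (19,13) (19,18) (13,20) (5,20) (4,56/3)]
2. After x ≤ 8: [(4,17/12) (8,37/12) (8,20) (5,20) (4,56/3)]
3. After y ≥ 0: [(4,17/12) (8,37/12) (8,20) (5,20) (4,56/3)]
4. After y ≤ 2: [(4,2) (4,17/12) (27/5,2)]
5. Canonical ring: [(4,17/12) (27/5,2) (4,2)]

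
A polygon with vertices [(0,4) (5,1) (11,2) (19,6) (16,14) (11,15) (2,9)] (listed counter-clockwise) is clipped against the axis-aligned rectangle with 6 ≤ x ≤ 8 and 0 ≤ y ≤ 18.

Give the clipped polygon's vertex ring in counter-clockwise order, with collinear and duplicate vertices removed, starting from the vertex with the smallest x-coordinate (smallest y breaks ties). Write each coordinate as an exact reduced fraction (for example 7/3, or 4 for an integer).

Clipped polygon: [(6,7/6) (8,3/2) (8,13) (6,35/3)]

1. After x ≥ 6: [(6,7/6) (11,2) (19,6) (16,14) (11,15) (6,35/3)]
2. After x ≤ 8: [(6,7/6) (8,3/2) (8,13) (6,35/3)]
3. After y ≥ 0: [(6,7/6) (8,3/2) (8,13) (6,35/3)]
4. After y ≤ 18: [(6,7/6) (8,3/2) (8,13) (6,35/3)]
5. Canonical ring: [(6,7/6) (8,3/2) (8,13) (6,35/3)]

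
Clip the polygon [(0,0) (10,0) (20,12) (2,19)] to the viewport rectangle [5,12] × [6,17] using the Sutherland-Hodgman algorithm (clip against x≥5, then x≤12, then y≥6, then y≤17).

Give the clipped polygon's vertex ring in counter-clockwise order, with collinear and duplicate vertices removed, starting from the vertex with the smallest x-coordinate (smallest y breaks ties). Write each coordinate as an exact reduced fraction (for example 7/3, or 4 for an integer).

Clipped polygon: [(5,6) (12,6) (12,136/9) (50/7,17) (5,17)]

1. After x ≥ 5: [(5,0) (10,0) (20,12) (5,107/6)]
2. After x ≤ 12: [(5,0) (10,0) (12,12/5) (12,136/9) (5,107/6)]
3. After y ≥ 6: [(5,6) (12,6) (12,136/9) (5,107/6)]
4. After y ≤ 17: [(5,17) (5,6) (12,6) (12,136/9) (50/7,17)]
5. Canonical ring: [(5,6) (12,6) (12,136/9) (50/7,17) (5,17)]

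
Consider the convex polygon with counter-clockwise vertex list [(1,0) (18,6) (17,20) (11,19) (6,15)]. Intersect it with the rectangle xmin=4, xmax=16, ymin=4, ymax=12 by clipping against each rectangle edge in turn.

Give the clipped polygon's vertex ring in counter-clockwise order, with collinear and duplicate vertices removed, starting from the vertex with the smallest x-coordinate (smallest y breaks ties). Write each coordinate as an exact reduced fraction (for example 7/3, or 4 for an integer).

1. After x ≥ 4: [(4,9) (4,18/17) (18,6) (17,20) (11,19) (6,15)]
2. After x ≤ 16: [(4,9) (4,18/17) (16,90/17) (16,119/6) (11,19) (6,15)]
3. After y ≥ 4: [(4,9) (4,4) (37/3,4) (16,90/17) (16,119/6) (11,19) (6,15)]
4. After y ≤ 12: [(5,12) (4,9) (4,4) (37/3,4) (16,90/17) (16,12)]
5. Canonical ring: [(4,4) (37/3,4) (16,90/17) (16,12) (5,12) (4,9)]

Clipped polygon: [(4,4) (37/3,4) (16,90/17) (16,12) (5,12) (4,9)]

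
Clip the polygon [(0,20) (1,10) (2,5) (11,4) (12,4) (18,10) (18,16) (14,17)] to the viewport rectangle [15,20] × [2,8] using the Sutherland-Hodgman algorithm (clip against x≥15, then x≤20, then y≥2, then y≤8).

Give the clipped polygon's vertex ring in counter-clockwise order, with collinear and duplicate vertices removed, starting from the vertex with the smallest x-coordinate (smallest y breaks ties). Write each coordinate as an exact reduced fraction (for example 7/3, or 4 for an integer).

Clipped polygon: [(15,7) (16,8) (15,8)]

1. After x ≥ 15: [(15,7) (18,10) (18,16) (15,67/4)]
2. After x ≤ 20: [(15,7) (18,10) (18,16) (15,67/4)]
3. After y ≥ 2: [(15,7) (18,10) (18,16) (15,67/4)]
4. After y ≤ 8: [(15,8) (15,7) (16,8)]
5. Canonical ring: [(15,7) (16,8) (15,8)]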